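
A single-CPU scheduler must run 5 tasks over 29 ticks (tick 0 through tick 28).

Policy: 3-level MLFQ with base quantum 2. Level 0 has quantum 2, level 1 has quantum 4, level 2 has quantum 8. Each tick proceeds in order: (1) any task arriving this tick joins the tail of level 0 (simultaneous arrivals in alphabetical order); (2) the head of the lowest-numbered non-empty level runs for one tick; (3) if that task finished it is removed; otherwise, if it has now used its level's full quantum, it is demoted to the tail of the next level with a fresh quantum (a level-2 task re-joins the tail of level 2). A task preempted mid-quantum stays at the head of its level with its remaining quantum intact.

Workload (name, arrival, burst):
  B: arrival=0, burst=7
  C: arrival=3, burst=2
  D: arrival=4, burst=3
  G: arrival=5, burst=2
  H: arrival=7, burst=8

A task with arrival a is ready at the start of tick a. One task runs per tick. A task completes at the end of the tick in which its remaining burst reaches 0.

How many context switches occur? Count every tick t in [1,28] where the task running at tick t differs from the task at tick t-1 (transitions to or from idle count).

context switches = 10

t=0: L0/L1/L2 = B/-/- → run B
t=1: L0/L1/L2 = B/-/- → run B
t=2: L0/L1/L2 = -/B/- → run B
t=3: L0/L1/L2 = C/B/- → run C
t=4: L0/L1/L2 = CD/B/- → run C
t=5: L0/L1/L2 = DG/B/- → run D
t=6: L0/L1/L2 = DG/B/- → run D
t=7: L0/L1/L2 = GH/BD/- → run G
t=8: L0/L1/L2 = GH/BD/- → run G
t=9: L0/L1/L2 = H/BD/- → run H
t=10: L0/L1/L2 = H/BD/- → run H
t=11: L0/L1/L2 = -/BDH/- → run B
t=12: L0/L1/L2 = -/BDH/- → run B
t=13: L0/L1/L2 = -/BDH/- → run B
t=14: L0/L1/L2 = -/DH/B → run D
t=15: L0/L1/L2 = -/H/B → run H
t=16: L0/L1/L2 = -/H/B → run H
t=17: L0/L1/L2 = -/H/B → run H
t=18: L0/L1/L2 = -/H/B → run H
t=19: L0/L1/L2 = -/-/BH → run B
t=20: L0/L1/L2 = -/-/H → run H
t=21: L0/L1/L2 = -/-/H → run H
t=22: (idle)
t=23: (idle)
t=24: (idle)
t=25: (idle)
t=26: (idle)
t=27: (idle)
t=28: (idle)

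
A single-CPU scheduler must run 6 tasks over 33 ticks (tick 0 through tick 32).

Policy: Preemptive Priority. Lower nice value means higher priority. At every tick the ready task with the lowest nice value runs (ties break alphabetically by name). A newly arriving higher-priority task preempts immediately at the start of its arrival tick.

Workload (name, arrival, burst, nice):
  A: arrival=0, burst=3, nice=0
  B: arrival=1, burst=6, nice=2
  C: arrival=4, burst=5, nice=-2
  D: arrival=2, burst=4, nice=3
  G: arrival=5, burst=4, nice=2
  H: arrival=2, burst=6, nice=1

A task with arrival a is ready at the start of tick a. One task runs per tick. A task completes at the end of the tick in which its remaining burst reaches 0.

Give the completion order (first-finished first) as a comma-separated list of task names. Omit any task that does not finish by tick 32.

t=0: ready={A} → run A
t=1: ready={A,B} → run A
t=2: ready={A,B,D,H} → run A
t=3: ready={B,D,H} → run H
t=4: ready={B,C,D,H} → run C
t=5: ready={B,C,D,G,H} → run C
t=6: ready={B,C,D,G,H} → run C
t=7: ready={B,C,D,G,H} → run C
t=8: ready={B,C,D,G,H} → run C
t=9: ready={B,D,G,H} → run H
t=10: ready={B,D,G,H} → run H
t=11: ready={B,D,G,H} → run H
t=12: ready={B,D,G,H} → run H
t=13: ready={B,D,G,H} → run H
t=14: ready={B,D,G} → run B
t=15: ready={B,D,G} → run B
t=16: ready={B,D,G} → run B
t=17: ready={B,D,G} → run B
t=18: ready={B,D,G} → run B
t=19: ready={B,D,G} → run B
t=20: ready={D,G} → run G
t=21: ready={D,G} → run G
t=22: ready={D,G} → run G
t=23: ready={D,G} → run G
t=24: ready={D} → run D
t=25: ready={D} → run D
t=26: ready={D} → run D
t=27: ready={D} → run D
t=28: (idle)
t=29: (idle)
t=30: (idle)
t=31: (idle)
t=32: (idle)

completion order = A, C, H, B, G, D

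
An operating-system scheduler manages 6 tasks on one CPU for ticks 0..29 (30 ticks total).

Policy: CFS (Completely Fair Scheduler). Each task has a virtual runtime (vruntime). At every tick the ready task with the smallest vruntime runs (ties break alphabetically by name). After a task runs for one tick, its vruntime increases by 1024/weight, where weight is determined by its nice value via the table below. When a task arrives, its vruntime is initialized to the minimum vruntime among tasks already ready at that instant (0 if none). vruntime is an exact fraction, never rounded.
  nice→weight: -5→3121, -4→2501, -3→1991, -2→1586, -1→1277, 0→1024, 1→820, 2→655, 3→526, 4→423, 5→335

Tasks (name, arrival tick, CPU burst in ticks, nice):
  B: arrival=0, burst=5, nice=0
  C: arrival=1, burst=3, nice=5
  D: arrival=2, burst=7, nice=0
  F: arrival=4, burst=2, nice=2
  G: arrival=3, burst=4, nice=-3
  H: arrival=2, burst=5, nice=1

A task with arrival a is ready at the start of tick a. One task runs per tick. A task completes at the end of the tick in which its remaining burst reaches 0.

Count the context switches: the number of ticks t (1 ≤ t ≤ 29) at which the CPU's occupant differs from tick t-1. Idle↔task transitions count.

t=0: vr[B=0] → run B
t=1: vr[B=1 C=1] → run B
t=2: vr[B=2 C=1 D=1 H=1] → run C
t=3: vr[B=2 C=1359/335 D=1 G=1 H=1] → run D
t=4: vr[B=2 C=1359/335 D=2 F=1 G=1 H=1] → run F
t=5: vr[B=2 C=1359/335 D=2 F=1679/655 G=1 H=1] → run G
t=6: vr[B=2 C=1359/335 D=2 F=1679/655 G=3015/1991 H=1] → run H
t=7: vr[B=2 C=1359/335 D=2 F=1679/655 G=3015/1991 H=461/205] → run G
t=8: vr[B=2 C=1359/335 D=2 F=1679/655 G=4039/1991 H=461/205] → run B
t=9: vr[B=3 C=1359/335 D=2 F=1679/655 G=4039/1991 H=461/205] → run D
t=10: vr[B=3 C=1359/335 D=3 F=1679/655 G=4039/1991 H=461/205] → run G
t=11: vr[B=3 C=1359/335 D=3 F=1679/655 G=5063/1991 H=461/205] → run H
t=12: vr[B=3 C=1359/335 D=3 F=1679/655 G=5063/1991 H=717/205] → run G
t=13: vr[B=3 C=1359/335 D=3 F=1679/655 H=717/205] → run F
t=14: vr[B=3 C=1359/335 D=3 H=717/205] → run B
t=15: vr[B=4 C=1359/335 D=3 H=717/205] → run D
t=16: vr[B=4 C=1359/335 D=4 H=717/205] → run H
t=17: vr[B=4 C=1359/335 D=4 H=973/205] → run B
t=18: vr[C=1359/335 D=4 H=973/205] → run D
t=19: vr[C=1359/335 D=5 H=973/205] → run C
t=20: vr[C=2383/335 D=5 H=973/205] → run H
t=21: vr[C=2383/335 D=5 H=1229/205] → run D
t=22: vr[C=2383/335 D=6 H=1229/205] → run H
t=23: vr[C=2383/335 D=6] → run D
t=24: vr[C=2383/335 D=7] → run D
t=25: vr[C=2383/335] → run C
t=26: (idle)
t=27: (idle)
t=28: (idle)
t=29: (idle)

context switches = 24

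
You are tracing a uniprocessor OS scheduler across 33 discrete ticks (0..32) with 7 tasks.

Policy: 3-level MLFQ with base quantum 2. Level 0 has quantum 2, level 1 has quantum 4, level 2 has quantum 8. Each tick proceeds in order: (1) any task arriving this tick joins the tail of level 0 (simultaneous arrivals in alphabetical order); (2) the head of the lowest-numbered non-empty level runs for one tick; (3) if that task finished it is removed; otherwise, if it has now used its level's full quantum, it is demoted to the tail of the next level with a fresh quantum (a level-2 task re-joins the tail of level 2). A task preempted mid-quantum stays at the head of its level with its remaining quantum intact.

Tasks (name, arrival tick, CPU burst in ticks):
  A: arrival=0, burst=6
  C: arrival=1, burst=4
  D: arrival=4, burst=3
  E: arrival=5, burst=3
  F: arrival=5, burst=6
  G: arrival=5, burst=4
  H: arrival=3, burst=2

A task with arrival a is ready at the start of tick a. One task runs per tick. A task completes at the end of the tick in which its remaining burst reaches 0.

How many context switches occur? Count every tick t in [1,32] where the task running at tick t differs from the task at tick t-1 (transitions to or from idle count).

context switches = 13

t=0: L0/L1/L2 = A/-/- → run A
t=1: L0/L1/L2 = AC/-/- → run A
t=2: L0/L1/L2 = C/A/- → run C
t=3: L0/L1/L2 = CH/A/- → run C
t=4: L0/L1/L2 = HD/AC/- → run H
t=5: L0/L1/L2 = HDEFG/AC/- → run H
t=6: L0/L1/L2 = DEFG/AC/- → run D
t=7: L0/L1/L2 = DEFG/AC/- → run D
t=8: L0/L1/L2 = EFG/ACD/- → run E
t=9: L0/L1/L2 = EFG/ACD/- → run E
t=10: L0/L1/L2 = FG/ACDE/- → run F
t=11: L0/L1/L2 = FG/ACDE/- → run F
t=12: L0/L1/L2 = G/ACDEF/- → run G
t=13: L0/L1/L2 = G/ACDEF/- → run G
t=14: L0/L1/L2 = -/ACDEFG/- → run A
t=15: L0/L1/L2 = -/ACDEFG/- → run A
t=16: L0/L1/L2 = -/ACDEFG/- → run A
t=17: L0/L1/L2 = -/ACDEFG/- → run A
t=18: L0/L1/L2 = -/CDEFG/- → run C
t=19: L0/L1/L2 = -/CDEFG/- → run C
t=20: L0/L1/L2 = -/DEFG/- → run D
t=21: L0/L1/L2 = -/EFG/- → run E
t=22: L0/L1/L2 = -/FG/- → run F
t=23: L0/L1/L2 = -/FG/- → run F
t=24: L0/L1/L2 = -/FG/- → run F
t=25: L0/L1/L2 = -/FG/- → run F
t=26: L0/L1/L2 = -/G/- → run G
t=27: L0/L1/L2 = -/G/- → run G
t=28: (idle)
t=29: (idle)
t=30: (idle)
t=31: (idle)
t=32: (idle)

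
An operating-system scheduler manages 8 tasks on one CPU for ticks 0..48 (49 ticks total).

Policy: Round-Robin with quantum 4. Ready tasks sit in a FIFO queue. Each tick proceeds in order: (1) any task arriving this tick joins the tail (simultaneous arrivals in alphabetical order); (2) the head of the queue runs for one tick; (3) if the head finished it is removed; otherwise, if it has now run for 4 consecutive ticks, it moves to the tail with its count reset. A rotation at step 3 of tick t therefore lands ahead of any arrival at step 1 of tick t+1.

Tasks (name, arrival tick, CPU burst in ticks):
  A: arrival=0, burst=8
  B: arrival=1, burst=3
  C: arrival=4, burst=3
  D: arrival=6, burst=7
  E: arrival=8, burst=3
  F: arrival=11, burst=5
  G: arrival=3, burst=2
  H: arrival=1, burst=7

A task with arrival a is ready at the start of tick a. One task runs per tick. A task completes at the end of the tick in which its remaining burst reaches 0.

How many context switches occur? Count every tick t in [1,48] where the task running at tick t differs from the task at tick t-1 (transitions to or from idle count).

context switches = 12

t=0: queue=[A] q_used=0 → run A
t=1: queue=[A,B,H] q_used=1 → run A
t=2: queue=[A,B,H] q_used=2 → run A
t=3: queue=[A,B,H,G] q_used=3 → run A
t=4: queue=[B,H,G,A,C] q_used=0 → run B
t=5: queue=[B,H,G,A,C] q_used=1 → run B
t=6: queue=[B,H,G,A,C,D] q_used=2 → run B
t=7: queue=[H,G,A,C,D] q_used=0 → run H
t=8: queue=[H,G,A,C,D,E] q_used=1 → run H
t=9: queue=[H,G,A,C,D,E] q_used=2 → run H
t=10: queue=[H,G,A,C,D,E] q_used=3 → run H
t=11: queue=[G,A,C,D,E,H,F] q_used=0 → run G
t=12: queue=[G,A,C,D,E,H,F] q_used=1 → run G
t=13: queue=[A,C,D,E,H,F] q_used=0 → run A
t=14: queue=[A,C,D,E,H,F] q_used=1 → run A
t=15: queue=[A,C,D,E,H,F] q_used=2 → run A
t=16: queue=[A,C,D,E,H,F] q_used=3 → run A
t=17: queue=[C,D,E,H,F] q_used=0 → run C
t=18: queue=[C,D,E,H,F] q_used=1 → run C
t=19: queue=[C,D,E,H,F] q_used=2 → run C
t=20: queue=[D,E,H,F] q_used=0 → run D
t=21: queue=[D,E,H,F] q_used=1 → run D
t=22: queue=[D,E,H,F] q_used=2 → run D
t=23: queue=[D,E,H,F] q_used=3 → run D
t=24: queue=[E,H,F,D] q_used=0 → run E
t=25: queue=[E,H,F,D] q_used=1 → run E
t=26: queue=[E,H,F,D] q_used=2 → run E
t=27: queue=[H,F,D] q_used=0 → run H
t=28: queue=[H,F,D] q_used=1 → run H
t=29: queue=[H,F,D] q_used=2 → run H
t=30: queue=[F,D] q_used=0 → run F
t=31: queue=[F,D] q_used=1 → run F
t=32: queue=[F,D] q_used=2 → run F
t=33: queue=[F,D] q_used=3 → run F
t=34: queue=[D,F] q_used=0 → run D
t=35: queue=[D,F] q_used=1 → run D
t=36: queue=[D,F] q_used=2 → run D
t=37: queue=[F] q_used=0 → run F
t=38: (idle)
t=39: (idle)
t=40: (idle)
t=41: (idle)
t=42: (idle)
t=43: (idle)
t=44: (idle)
t=45: (idle)
t=46: (idle)
t=47: (idle)
t=48: (idle)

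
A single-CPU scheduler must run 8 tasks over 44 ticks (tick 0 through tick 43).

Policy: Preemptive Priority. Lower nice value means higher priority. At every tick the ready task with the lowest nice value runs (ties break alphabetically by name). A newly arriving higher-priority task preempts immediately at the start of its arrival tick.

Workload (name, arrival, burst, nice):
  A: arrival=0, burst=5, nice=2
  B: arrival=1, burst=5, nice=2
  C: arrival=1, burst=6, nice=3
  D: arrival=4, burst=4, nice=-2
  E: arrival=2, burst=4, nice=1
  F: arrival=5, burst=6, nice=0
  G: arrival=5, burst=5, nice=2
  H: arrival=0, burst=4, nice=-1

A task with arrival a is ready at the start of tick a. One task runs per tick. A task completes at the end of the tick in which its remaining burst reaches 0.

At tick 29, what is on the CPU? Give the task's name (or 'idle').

running at tick 29 = G

t=0: ready={A,H} → run H
t=1: ready={A,B,C,H} → run H
t=2: ready={A,B,C,E,H} → run H
t=3: ready={A,B,C,E,H} → run H
t=4: ready={A,B,C,D,E} → run D
t=5: ready={A,B,C,D,E,F,G} → run D
t=6: ready={A,B,C,D,E,F,G} → run D
t=7: ready={A,B,C,D,E,F,G} → run D
t=8: ready={A,B,C,E,F,G} → run F
t=9: ready={A,B,C,E,F,G} → run F
t=10: ready={A,B,C,E,F,G} → run F
t=11: ready={A,B,C,E,F,G} → run F
t=12: ready={A,B,C,E,F,G} → run F
t=13: ready={A,B,C,E,F,G} → run F
t=14: ready={A,B,C,E,G} → run E
t=15: ready={A,B,C,E,G} → run E
t=16: ready={A,B,C,E,G} → run E
t=17: ready={A,B,C,E,G} → run E
t=18: ready={A,B,C,G} → run A
t=19: ready={A,B,C,G} → run A
t=20: ready={A,B,C,G} → run A
t=21: ready={A,B,C,G} → run A
t=22: ready={A,B,C,G} → run A
t=23: ready={B,C,G} → run B
t=24: ready={B,C,G} → run B
t=25: ready={B,C,G} → run B
t=26: ready={B,C,G} → run B
t=27: ready={B,C,G} → run B
t=28: ready={C,G} → run G
t=29: ready={C,G} → run G
t=30: ready={C,G} → run G
t=31: ready={C,G} → run G
t=32: ready={C,G} → run G
t=33: ready={C} → run C
t=34: ready={C} → run C
t=35: ready={C} → run C
t=36: ready={C} → run C
t=37: ready={C} → run C
t=38: ready={C} → run C
t=39: (idle)
t=40: (idle)
t=41: (idle)
t=42: (idle)
t=43: (idle)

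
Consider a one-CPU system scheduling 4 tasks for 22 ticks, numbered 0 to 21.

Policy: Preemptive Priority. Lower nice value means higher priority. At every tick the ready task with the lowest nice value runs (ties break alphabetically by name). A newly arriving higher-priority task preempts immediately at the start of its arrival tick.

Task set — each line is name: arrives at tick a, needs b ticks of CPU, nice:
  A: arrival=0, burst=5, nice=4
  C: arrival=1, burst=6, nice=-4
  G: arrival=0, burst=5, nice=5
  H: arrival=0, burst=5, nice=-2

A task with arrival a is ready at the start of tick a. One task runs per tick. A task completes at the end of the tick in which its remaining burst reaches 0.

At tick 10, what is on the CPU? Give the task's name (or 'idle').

running at tick 10 = H

t=0: ready={A,G,H} → run H
t=1: ready={A,C,G,H} → run C
t=2: ready={A,C,G,H} → run C
t=3: ready={A,C,G,H} → run C
t=4: ready={A,C,G,H} → run C
t=5: ready={A,C,G,H} → run C
t=6: ready={A,C,G,H} → run C
t=7: ready={A,G,H} → run H
t=8: ready={A,G,H} → run H
t=9: ready={A,G,H} → run H
t=10: ready={A,G,H} → run H
t=11: ready={A,G} → run A
t=12: ready={A,G} → run A
t=13: ready={A,G} → run A
t=14: ready={A,G} → run A
t=15: ready={A,G} → run A
t=16: ready={G} → run G
t=17: ready={G} → run G
t=18: ready={G} → run G
t=19: ready={G} → run G
t=20: ready={G} → run G
t=21: (idle)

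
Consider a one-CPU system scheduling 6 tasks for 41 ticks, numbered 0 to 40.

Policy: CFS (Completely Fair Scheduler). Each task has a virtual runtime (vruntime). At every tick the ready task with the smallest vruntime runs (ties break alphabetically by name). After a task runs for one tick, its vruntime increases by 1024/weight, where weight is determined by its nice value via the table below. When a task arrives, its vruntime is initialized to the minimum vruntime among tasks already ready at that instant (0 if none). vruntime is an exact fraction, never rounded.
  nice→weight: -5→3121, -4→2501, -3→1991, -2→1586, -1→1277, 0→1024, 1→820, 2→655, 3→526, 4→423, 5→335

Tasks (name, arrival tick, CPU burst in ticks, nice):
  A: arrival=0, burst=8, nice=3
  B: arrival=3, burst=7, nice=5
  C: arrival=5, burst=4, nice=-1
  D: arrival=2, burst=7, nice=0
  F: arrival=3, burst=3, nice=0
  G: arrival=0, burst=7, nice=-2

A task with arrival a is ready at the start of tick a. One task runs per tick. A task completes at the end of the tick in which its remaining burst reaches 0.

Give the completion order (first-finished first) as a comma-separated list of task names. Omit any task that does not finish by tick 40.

t=0: vr[A=0 G=0] → run A
t=1: vr[A=512/263 G=0] → run G
t=2: vr[A=512/263 D=512/793 G=512/793] → run D
t=3: vr[A=512/263 B=512/793 D=1305/793 F=512/793 G=512/793] → run B
t=4: vr[A=512/263 B=983552/265655 D=1305/793 F=512/793 G=512/793] → run F
t=5: vr[A=512/263 B=983552/265655 C=512/793 D=1305/793 F=1305/793 G=512/793] → run C
t=6: vr[A=512/263 B=983552/265655 C=1465856/1012661 D=1305/793 F=1305/793 G=512/793] → run G
t=7: vr[A=512/263 B=983552/265655 C=1465856/1012661 D=1305/793 F=1305/793 G=1024/793] → run G
t=8: vr[A=512/263 B=983552/265655 C=1465856/1012661 D=1305/793 F=1305/793 G=1536/793] → run C
t=9: vr[A=512/263 B=983552/265655 C=2277888/1012661 D=1305/793 F=1305/793 G=1536/793] → run D
t=10: vr[A=512/263 B=983552/265655 C=2277888/1012661 D=2098/793 F=1305/793 G=1536/793] → run F
t=11: vr[A=512/263 B=983552/265655 C=2277888/1012661 D=2098/793 F=2098/793 G=1536/793] → run G
t=12: vr[A=512/263 B=983552/265655 C=2277888/1012661 D=2098/793 F=2098/793 G=2048/793] → run A
t=13: vr[A=1024/263 B=983552/265655 C=2277888/1012661 D=2098/793 F=2098/793 G=2048/793] → run C
t=14: vr[A=1024/263 B=983552/265655 C=3089920/1012661 D=2098/793 F=2098/793 G=2048/793] → run G
t=15: vr[A=1024/263 B=983552/265655 C=3089920/1012661 D=2098/793 F=2098/793 G=2560/793] → run D
t=16: vr[A=1024/263 B=983552/265655 C=3089920/1012661 D=2891/793 F=2098/793 G=2560/793] → run F
t=17: vr[A=1024/263 B=983552/265655 C=3089920/1012661 D=2891/793 G=2560/793] → run C
t=18: vr[A=1024/263 B=983552/265655 D=2891/793 G=2560/793] → run G
t=19: vr[A=1024/263 B=983552/265655 D=2891/793 G=3072/793] → run D
t=20: vr[A=1024/263 B=983552/265655 D=3684/793 G=3072/793] → run B
t=21: vr[A=1024/263 B=1795584/265655 D=3684/793 G=3072/793] → run G
t=22: vr[A=1024/263 B=1795584/265655 D=3684/793] → run A
t=23: vr[A=1536/263 B=1795584/265655 D=3684/793] → run D
t=24: vr[A=1536/263 B=1795584/265655 D=4477/793] → run D
t=25: vr[A=1536/263 B=1795584/265655 D=5270/793] → run A
t=26: vr[A=2048/263 B=1795584/265655 D=5270/793] → run D
t=27: vr[A=2048/263 B=1795584/265655] → run B
t=28: vr[A=2048/263 B=2607616/265655] → run A
t=29: vr[A=2560/263 B=2607616/265655] → run A
t=30: vr[A=3072/263 B=2607616/265655] → run B
t=31: vr[A=3072/263 B=3419648/265655] → run A
t=32: vr[A=3584/263 B=3419648/265655] → run B
t=33: vr[A=3584/263 B=846336/53131] → run A
t=34: vr[B=846336/53131] → run B
t=35: vr[B=5043712/265655] → run B
t=36: (idle)
t=37: (idle)
t=38: (idle)
t=39: (idle)
t=40: (idle)

completion order = F, C, G, D, A, B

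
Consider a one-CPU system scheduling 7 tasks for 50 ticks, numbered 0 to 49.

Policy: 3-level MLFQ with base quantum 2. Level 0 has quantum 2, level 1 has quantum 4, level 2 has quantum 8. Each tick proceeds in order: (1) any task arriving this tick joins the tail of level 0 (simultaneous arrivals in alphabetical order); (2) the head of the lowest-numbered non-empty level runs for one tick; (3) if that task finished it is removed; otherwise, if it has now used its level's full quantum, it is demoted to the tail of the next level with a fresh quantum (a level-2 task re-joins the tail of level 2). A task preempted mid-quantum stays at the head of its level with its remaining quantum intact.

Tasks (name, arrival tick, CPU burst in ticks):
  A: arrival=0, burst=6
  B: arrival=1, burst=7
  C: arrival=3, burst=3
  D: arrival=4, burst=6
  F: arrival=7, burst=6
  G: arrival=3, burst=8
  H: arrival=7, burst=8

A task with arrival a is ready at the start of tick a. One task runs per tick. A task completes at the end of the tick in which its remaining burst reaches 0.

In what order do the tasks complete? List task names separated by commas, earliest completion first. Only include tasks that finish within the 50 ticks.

t=0: L0/L1/L2 = A/-/- → run A
t=1: L0/L1/L2 = AB/-/- → run A
t=2: L0/L1/L2 = B/A/- → run B
t=3: L0/L1/L2 = BCG/A/- → run B
t=4: L0/L1/L2 = CGD/AB/- → run C
t=5: L0/L1/L2 = CGD/AB/- → run C
t=6: L0/L1/L2 = GD/ABC/- → run G
t=7: L0/L1/L2 = GDFH/ABC/- → run G
t=8: L0/L1/L2 = DFH/ABCG/- → run D
t=9: L0/L1/L2 = DFH/ABCG/- → run D
t=10: L0/L1/L2 = FH/ABCGD/- → run F
t=11: L0/L1/L2 = FH/ABCGD/- → run F
t=12: L0/L1/L2 = H/ABCGDF/- → run H
t=13: L0/L1/L2 = H/ABCGDF/- → run H
t=14: L0/L1/L2 = -/ABCGDFH/- → run A
t=15: L0/L1/L2 = -/ABCGDFH/- → run A
t=16: L0/L1/L2 = -/ABCGDFH/- → run A
t=17: L0/L1/L2 = -/ABCGDFH/- → run A
t=18: L0/L1/L2 = -/BCGDFH/- → run B
t=19: L0/L1/L2 = -/BCGDFH/- → run B
t=20: L0/L1/L2 = -/BCGDFH/- → run B
t=21: L0/L1/L2 = -/BCGDFH/- → run B
t=22: L0/L1/L2 = -/CGDFH/B → run C
t=23: L0/L1/L2 = -/GDFH/B → run G
t=24: L0/L1/L2 = -/GDFH/B → run G
t=25: L0/L1/L2 = -/GDFH/B → run G
t=26: L0/L1/L2 = -/GDFH/B → run G
t=27: L0/L1/L2 = -/DFH/BG → run D
t=28: L0/L1/L2 = -/DFH/BG → run D
t=29: L0/L1/L2 = -/DFH/BG → run D
t=30: L0/L1/L2 = -/DFH/BG → run D
t=31: L0/L1/L2 = -/FH/BG → run F
t=32: L0/L1/L2 = -/FH/BG → run F
t=33: L0/L1/L2 = -/FH/BG → run F
t=34: L0/L1/L2 = -/FH/BG → run F
t=35: L0/L1/L2 = -/H/BG → run H
t=36: L0/L1/L2 = -/H/BG → run H
t=37: L0/L1/L2 = -/H/BG → run H
t=38: L0/L1/L2 = -/H/BG → run H
t=39: L0/L1/L2 = -/-/BGH → run B
t=40: L0/L1/L2 = -/-/GH → run G
t=41: L0/L1/L2 = -/-/GH → run G
t=42: L0/L1/L2 = -/-/H → run H
t=43: L0/L1/L2 = -/-/H → run H
t=44: (idle)
t=45: (idle)
t=46: (idle)
t=47: (idle)
t=48: (idle)
t=49: (idle)

completion order = A, C, D, F, B, G, H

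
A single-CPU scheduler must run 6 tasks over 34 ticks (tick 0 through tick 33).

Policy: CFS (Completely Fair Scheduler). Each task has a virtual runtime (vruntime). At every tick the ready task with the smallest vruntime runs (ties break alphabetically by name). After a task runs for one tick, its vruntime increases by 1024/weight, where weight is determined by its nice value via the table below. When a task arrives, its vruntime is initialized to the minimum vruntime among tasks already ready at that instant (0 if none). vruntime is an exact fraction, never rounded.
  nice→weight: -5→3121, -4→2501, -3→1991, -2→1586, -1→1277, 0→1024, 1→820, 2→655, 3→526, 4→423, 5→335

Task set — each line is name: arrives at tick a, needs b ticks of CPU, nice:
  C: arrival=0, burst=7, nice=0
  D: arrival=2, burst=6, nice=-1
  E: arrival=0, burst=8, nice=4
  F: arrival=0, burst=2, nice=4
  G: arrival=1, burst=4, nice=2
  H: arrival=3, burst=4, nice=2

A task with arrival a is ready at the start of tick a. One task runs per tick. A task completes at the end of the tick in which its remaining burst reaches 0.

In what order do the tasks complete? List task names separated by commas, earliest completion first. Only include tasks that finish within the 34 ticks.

t=0: vr[C=0 E=0 F=0] → run C
t=1: vr[C=1 E=0 F=0 G=0] → run E
t=2: vr[C=1 D=0 E=1024/423 F=0 G=0] → run D
t=3: vr[C=1 D=1024/1277 E=1024/423 F=0 G=0 H=0] → run F
t=4: vr[C=1 D=1024/1277 E=1024/423 F=1024/423 G=0 H=0] → run G
t=5: vr[C=1 D=1024/1277 E=1024/423 F=1024/423 G=1024/655 H=0] → run H
t=6: vr[C=1 D=1024/1277 E=1024/423 F=1024/423 G=1024/655 H=1024/655] → run D
t=7: vr[C=1 D=2048/1277 E=1024/423 F=1024/423 G=1024/655 H=1024/655] → run C
t=8: vr[C=2 D=2048/1277 E=1024/423 F=1024/423 G=1024/655 H=1024/655] → run G
t=9: vr[C=2 D=2048/1277 E=1024/423 F=1024/423 G=2048/655 H=1024/655] → run H
t=10: vr[C=2 D=2048/1277 E=1024/423 F=1024/423 G=2048/655 H=2048/655] → run D
t=11: vr[C=2 D=3072/1277 E=1024/423 F=1024/423 G=2048/655 H=2048/655] → run C
t=12: vr[C=3 D=3072/1277 E=1024/423 F=1024/423 G=2048/655 H=2048/655] → run D
t=13: vr[C=3 D=4096/1277 E=1024/423 F=1024/423 G=2048/655 H=2048/655] → run E
t=14: vr[C=3 D=4096/1277 E=2048/423 F=1024/423 G=2048/655 H=2048/655] → run F
t=15: vr[C=3 D=4096/1277 E=2048/423 G=2048/655 H=2048/655] → run C
t=16: vr[C=4 D=4096/1277 E=2048/423 G=2048/655 H=2048/655] → run G
t=17: vr[C=4 D=4096/1277 E=2048/423 G=3072/655 H=2048/655] → run H
t=18: vr[C=4 D=4096/1277 E=2048/423 G=3072/655 H=3072/655] → run D
t=19: vr[C=4 D=5120/1277 E=2048/423 G=3072/655 H=3072/655] → run C
t=20: vr[C=5 D=5120/1277 E=2048/423 G=3072/655 H=3072/655] → run D
t=21: vr[C=5 E=2048/423 G=3072/655 H=3072/655] → run G
t=22: vr[C=5 E=2048/423 H=3072/655] → run H
t=23: vr[C=5 E=2048/423] → run E
t=24: vr[C=5 E=1024/141] → run C
t=25: vr[C=6 E=1024/141] → run C
t=26: vr[E=1024/141] → run E
t=27: vr[E=4096/423] → run E
t=28: vr[E=5120/423] → run E
t=29: vr[E=2048/141] → run E
t=30: vr[E=7168/423] → run E
t=31: (idle)
t=32: (idle)
t=33: (idle)

completion order = F, D, G, H, C, E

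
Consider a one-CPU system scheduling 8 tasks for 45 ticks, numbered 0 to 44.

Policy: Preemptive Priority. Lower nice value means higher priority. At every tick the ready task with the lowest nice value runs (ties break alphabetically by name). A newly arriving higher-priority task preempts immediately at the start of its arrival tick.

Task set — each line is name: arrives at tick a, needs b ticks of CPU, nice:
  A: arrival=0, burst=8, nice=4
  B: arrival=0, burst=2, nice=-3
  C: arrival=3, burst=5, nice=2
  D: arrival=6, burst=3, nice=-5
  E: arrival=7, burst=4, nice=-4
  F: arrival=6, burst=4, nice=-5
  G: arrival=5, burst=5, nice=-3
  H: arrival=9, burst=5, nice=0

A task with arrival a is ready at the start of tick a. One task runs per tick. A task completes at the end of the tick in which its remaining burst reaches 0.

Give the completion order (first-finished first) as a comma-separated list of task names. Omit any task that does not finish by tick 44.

completion order = B, D, F, E, G, H, C, A

t=0: ready={A,B} → run B
t=1: ready={A,B} → run B
t=2: ready={A} → run A
t=3: ready={A,C} → run C
t=4: ready={A,C} → run C
t=5: ready={A,C,G} → run G
t=6: ready={A,C,D,F,G} → run D
t=7: ready={A,C,D,E,F,G} → run D
t=8: ready={A,C,D,E,F,G} → run D
t=9: ready={A,C,E,F,G,H} → run F
t=10: ready={A,C,E,F,G,H} → run F
t=11: ready={A,C,E,F,G,H} → run F
t=12: ready={A,C,E,F,G,H} → run F
t=13: ready={A,C,E,G,H} → run E
t=14: ready={A,C,E,G,H} → run E
t=15: ready={A,C,E,G,H} → run E
t=16: ready={A,C,E,G,H} → run E
t=17: ready={A,C,G,H} → run G
t=18: ready={A,C,G,H} → run G
t=19: ready={A,C,G,H} → run G
t=20: ready={A,C,G,H} → run G
t=21: ready={A,C,H} → run H
t=22: ready={A,C,H} → run H
t=23: ready={A,C,H} → run H
t=24: ready={A,C,H} → run H
t=25: ready={A,C,H} → run H
t=26: ready={A,C} → run C
t=27: ready={A,C} → run C
t=28: ready={A,C} → run C
t=29: ready={A} → run A
t=30: ready={A} → run A
t=31: ready={A} → run A
t=32: ready={A} → run A
t=33: ready={A} → run A
t=34: ready={A} → run A
t=35: ready={A} → run A
t=36: (idle)
t=37: (idle)
t=38: (idle)
t=39: (idle)
t=40: (idle)
t=41: (idle)
t=42: (idle)
t=43: (idle)
t=44: (idle)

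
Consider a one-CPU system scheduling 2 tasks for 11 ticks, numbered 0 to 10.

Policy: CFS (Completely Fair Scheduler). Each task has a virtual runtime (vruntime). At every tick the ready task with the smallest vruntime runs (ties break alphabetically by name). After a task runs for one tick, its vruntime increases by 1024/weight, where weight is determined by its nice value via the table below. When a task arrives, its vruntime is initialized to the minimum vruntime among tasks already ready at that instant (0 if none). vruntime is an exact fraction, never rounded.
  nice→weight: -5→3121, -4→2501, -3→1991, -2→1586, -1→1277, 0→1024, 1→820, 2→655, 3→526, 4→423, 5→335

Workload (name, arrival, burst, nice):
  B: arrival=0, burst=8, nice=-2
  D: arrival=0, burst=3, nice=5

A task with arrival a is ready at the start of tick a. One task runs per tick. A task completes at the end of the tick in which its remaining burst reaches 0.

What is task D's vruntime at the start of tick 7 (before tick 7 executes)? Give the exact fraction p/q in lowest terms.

vruntime(D, start of tick 7) = 2048/335

t=0: vr[B=0 D=0] → run B
t=1: vr[B=512/793 D=0] → run D
t=2: vr[B=512/793 D=1024/335] → run B
t=3: vr[B=1024/793 D=1024/335] → run B
t=4: vr[B=1536/793 D=1024/335] → run B
t=5: vr[B=2048/793 D=1024/335] → run B
t=6: vr[B=2560/793 D=1024/335] → run D
t=7: vr[B=2560/793 D=2048/335] → run B
t=8: vr[B=3072/793 D=2048/335] → run B
t=9: vr[B=3584/793 D=2048/335] → run B
t=10: vr[D=2048/335] → run D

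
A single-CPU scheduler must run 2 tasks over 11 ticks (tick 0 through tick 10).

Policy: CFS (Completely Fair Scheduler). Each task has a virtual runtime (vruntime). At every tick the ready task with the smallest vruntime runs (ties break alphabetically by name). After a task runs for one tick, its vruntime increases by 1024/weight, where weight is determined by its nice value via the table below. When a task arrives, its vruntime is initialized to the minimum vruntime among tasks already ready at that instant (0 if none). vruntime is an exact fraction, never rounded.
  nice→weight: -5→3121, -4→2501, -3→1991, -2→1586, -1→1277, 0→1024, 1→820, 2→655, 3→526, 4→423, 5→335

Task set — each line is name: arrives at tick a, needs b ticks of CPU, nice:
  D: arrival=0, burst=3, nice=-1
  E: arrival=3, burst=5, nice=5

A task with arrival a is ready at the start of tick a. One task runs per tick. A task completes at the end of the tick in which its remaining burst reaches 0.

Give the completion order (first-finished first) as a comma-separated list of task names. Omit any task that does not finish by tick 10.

t=0: vr[D=0] → run D
t=1: vr[D=1024/1277] → run D
t=2: vr[D=2048/1277] → run D
t=3: vr[E=0] → run E
t=4: vr[E=1024/335] → run E
t=5: vr[E=2048/335] → run E
t=6: vr[E=3072/335] → run E
t=7: vr[E=4096/335] → run E
t=8: (idle)
t=9: (idle)
t=10: (idle)

completion order = D, E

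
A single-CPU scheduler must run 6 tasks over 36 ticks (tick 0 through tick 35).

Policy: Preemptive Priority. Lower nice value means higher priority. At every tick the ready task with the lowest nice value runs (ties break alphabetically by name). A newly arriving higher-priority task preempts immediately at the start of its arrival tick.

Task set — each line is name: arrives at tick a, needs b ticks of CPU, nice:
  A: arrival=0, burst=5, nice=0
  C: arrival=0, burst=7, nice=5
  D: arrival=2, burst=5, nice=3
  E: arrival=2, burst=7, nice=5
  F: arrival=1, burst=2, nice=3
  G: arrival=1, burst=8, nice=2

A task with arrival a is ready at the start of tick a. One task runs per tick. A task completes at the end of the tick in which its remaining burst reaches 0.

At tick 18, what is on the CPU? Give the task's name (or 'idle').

running at tick 18 = F

t=0: ready={A,C} → run A
t=1: ready={A,C,F,G} → run A
t=2: ready={A,C,D,E,F,G} → run A
t=3: ready={A,C,D,E,F,G} → run A
t=4: ready={A,C,D,E,F,G} → run A
t=5: ready={C,D,E,F,G} → run G
t=6: ready={C,D,E,F,G} → run G
t=7: ready={C,D,E,F,G} → run G
t=8: ready={C,D,E,F,G} → run G
t=9: ready={C,D,E,F,G} → run G
t=10: ready={C,D,E,F,G} → run G
t=11: ready={C,D,E,F,G} → run G
t=12: ready={C,D,E,F,G} → run G
t=13: ready={C,D,E,F} → run D
t=14: ready={C,D,E,F} → run D
t=15: ready={C,D,E,F} → run D
t=16: ready={C,D,E,F} → run D
t=17: ready={C,D,E,F} → run D
t=18: ready={C,E,F} → run F
t=19: ready={C,E,F} → run F
t=20: ready={C,E} → run C
t=21: ready={C,E} → run C
t=22: ready={C,E} → run C
t=23: ready={C,E} → run C
t=24: ready={C,E} → run C
t=25: ready={C,E} → run C
t=26: ready={C,E} → run C
t=27: ready={E} → run E
t=28: ready={E} → run E
t=29: ready={E} → run E
t=30: ready={E} → run E
t=31: ready={E} → run E
t=32: ready={E} → run E
t=33: ready={E} → run E
t=34: (idle)
t=35: (idle)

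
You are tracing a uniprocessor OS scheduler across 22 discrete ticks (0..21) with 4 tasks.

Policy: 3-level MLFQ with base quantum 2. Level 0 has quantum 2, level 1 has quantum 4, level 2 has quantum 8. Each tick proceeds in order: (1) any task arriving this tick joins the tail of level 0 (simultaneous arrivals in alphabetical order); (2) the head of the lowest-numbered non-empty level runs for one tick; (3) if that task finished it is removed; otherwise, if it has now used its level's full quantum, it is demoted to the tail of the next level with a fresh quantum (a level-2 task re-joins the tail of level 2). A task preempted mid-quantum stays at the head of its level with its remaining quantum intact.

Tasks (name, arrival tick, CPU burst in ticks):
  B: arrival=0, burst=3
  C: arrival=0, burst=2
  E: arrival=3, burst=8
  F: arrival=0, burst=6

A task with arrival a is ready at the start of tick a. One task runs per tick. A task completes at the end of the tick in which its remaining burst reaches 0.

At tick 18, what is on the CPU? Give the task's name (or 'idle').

running at tick 18 = E

t=0: L0/L1/L2 = BCF/-/- → run B
t=1: L0/L1/L2 = BCF/-/- → run B
t=2: L0/L1/L2 = CF/B/- → run C
t=3: L0/L1/L2 = CFE/B/- → run C
t=4: L0/L1/L2 = FE/B/- → run F
t=5: L0/L1/L2 = FE/B/- → run F
t=6: L0/L1/L2 = E/BF/- → run E
t=7: L0/L1/L2 = E/BF/- → run E
t=8: L0/L1/L2 = -/BFE/- → run B
t=9: L0/L1/L2 = -/FE/- → run F
t=10: L0/L1/L2 = -/FE/- → run F
t=11: L0/L1/L2 = -/FE/- → run F
t=12: L0/L1/L2 = -/FE/- → run F
t=13: L0/L1/L2 = -/E/- → run E
t=14: L0/L1/L2 = -/E/- → run E
t=15: L0/L1/L2 = -/E/- → run E
t=16: L0/L1/L2 = -/E/- → run E
t=17: L0/L1/L2 = -/-/E → run E
t=18: L0/L1/L2 = -/-/E → run E
t=19: (idle)
t=20: (idle)
t=21: (idle)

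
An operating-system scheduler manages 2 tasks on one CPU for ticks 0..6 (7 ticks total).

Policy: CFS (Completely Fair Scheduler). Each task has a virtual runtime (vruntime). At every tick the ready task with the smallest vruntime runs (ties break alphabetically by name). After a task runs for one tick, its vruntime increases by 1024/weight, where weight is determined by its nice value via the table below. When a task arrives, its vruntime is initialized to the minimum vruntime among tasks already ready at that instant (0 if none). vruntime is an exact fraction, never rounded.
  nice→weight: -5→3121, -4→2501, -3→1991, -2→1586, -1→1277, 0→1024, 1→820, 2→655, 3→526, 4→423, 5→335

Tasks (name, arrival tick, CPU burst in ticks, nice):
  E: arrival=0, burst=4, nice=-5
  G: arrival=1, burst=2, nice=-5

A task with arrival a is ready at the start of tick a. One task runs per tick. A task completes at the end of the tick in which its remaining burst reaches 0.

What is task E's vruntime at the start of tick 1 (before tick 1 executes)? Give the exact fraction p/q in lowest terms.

t=0: vr[E=0] → run E
t=1: vr[E=1024/3121 G=1024/3121] → run E
t=2: vr[E=2048/3121 G=1024/3121] → run G
t=3: vr[E=2048/3121 G=2048/3121] → run E
t=4: vr[E=3072/3121 G=2048/3121] → run G
t=5: vr[E=3072/3121] → run E
t=6: (idle)

vruntime(E, start of tick 1) = 1024/3121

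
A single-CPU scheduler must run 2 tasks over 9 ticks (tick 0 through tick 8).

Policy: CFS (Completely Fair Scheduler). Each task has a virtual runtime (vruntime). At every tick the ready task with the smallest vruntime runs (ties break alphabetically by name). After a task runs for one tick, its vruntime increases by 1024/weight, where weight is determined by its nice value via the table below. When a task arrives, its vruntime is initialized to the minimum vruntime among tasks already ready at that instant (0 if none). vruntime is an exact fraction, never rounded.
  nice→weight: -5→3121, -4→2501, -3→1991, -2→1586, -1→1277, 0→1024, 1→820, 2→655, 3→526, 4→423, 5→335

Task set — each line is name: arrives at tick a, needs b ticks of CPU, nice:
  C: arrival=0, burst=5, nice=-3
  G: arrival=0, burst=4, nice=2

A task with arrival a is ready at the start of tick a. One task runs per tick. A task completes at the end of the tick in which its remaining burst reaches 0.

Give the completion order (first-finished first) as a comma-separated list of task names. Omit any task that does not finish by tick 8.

t=0: vr[C=0 G=0] → run C
t=1: vr[C=1024/1991 G=0] → run G
t=2: vr[C=1024/1991 G=1024/655] → run C
t=3: vr[C=2048/1991 G=1024/655] → run C
t=4: vr[C=3072/1991 G=1024/655] → run C
t=5: vr[C=4096/1991 G=1024/655] → run G
t=6: vr[C=4096/1991 G=2048/655] → run C
t=7: vr[G=2048/655] → run G
t=8: vr[G=3072/655] → run G

completion order = C, G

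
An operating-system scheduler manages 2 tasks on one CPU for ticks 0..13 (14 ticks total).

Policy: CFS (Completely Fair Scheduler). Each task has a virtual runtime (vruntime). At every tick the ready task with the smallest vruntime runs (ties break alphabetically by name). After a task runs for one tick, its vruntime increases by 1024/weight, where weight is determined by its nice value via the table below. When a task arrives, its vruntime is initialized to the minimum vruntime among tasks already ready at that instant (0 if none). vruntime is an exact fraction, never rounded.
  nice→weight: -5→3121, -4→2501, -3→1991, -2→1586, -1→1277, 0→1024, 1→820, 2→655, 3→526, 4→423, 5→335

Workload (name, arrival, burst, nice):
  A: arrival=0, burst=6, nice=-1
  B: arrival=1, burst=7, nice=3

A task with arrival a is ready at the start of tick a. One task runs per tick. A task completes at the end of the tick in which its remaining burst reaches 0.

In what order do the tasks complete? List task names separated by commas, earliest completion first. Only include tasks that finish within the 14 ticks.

completion order = A, B

t=0: vr[A=0] → run A
t=1: vr[A=1024/1277 B=1024/1277] → run A
t=2: vr[A=2048/1277 B=1024/1277] → run B
t=3: vr[A=2048/1277 B=923136/335851] → run A
t=4: vr[A=3072/1277 B=923136/335851] → run A
t=5: vr[A=4096/1277 B=923136/335851] → run B
t=6: vr[A=4096/1277 B=1576960/335851] → run A
t=7: vr[A=5120/1277 B=1576960/335851] → run A
t=8: vr[B=1576960/335851] → run B
t=9: vr[B=2230784/335851] → run B
t=10: vr[B=2884608/335851] → run B
t=11: vr[B=3538432/335851] → run B
t=12: vr[B=4192256/335851] → run B
t=13: (idle)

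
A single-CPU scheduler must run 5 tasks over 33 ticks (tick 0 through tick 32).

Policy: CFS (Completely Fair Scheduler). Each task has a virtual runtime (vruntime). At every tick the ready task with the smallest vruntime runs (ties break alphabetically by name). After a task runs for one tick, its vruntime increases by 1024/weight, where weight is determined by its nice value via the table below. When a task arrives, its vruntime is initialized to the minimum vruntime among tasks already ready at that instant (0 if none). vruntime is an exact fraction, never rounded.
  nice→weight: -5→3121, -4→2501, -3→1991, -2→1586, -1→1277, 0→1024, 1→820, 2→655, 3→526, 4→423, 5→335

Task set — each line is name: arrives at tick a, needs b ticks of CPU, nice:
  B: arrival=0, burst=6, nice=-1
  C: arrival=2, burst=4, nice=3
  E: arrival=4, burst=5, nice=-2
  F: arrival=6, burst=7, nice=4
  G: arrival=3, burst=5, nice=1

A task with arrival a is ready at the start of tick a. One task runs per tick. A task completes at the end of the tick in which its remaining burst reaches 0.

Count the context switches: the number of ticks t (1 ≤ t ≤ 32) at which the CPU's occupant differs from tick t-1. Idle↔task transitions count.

t=0: vr[B=0] → run B
t=1: vr[B=1024/1277] → run B
t=2: vr[B=2048/1277 C=2048/1277] → run B
t=3: vr[B=3072/1277 C=2048/1277 G=2048/1277] → run C
t=4: vr[B=3072/1277 C=1192448/335851 E=2048/1277 G=2048/1277] → run E
t=5: vr[B=3072/1277 C=1192448/335851 E=2277888/1012661 G=2048/1277] → run G
t=6: vr[B=3072/1277 C=1192448/335851 E=2277888/1012661 F=2277888/1012661 G=746752/261785] → run E
t=7: vr[B=3072/1277 C=1192448/335851 E=2931712/1012661 F=2277888/1012661 G=746752/261785] → run F
t=8: vr[B=3072/1277 C=1192448/335851 E=2931712/1012661 F=2000511488/428355603 G=746752/261785] → run B
t=9: vr[B=4096/1277 C=1192448/335851 E=2931712/1012661 F=2000511488/428355603 G=746752/261785] → run G
t=10: vr[B=4096/1277 C=1192448/335851 E=2931712/1012661 F=2000511488/428355603 G=1073664/261785] → run E
t=11: vr[B=4096/1277 C=1192448/335851 E=3585536/1012661 F=2000511488/428355603 G=1073664/261785] → run B
t=12: vr[B=5120/1277 C=1192448/335851 E=3585536/1012661 F=2000511488/428355603 G=1073664/261785] → run E
t=13: vr[B=5120/1277 C=1192448/335851 E=4239360/1012661 F=2000511488/428355603 G=1073664/261785] → run C
t=14: vr[B=5120/1277 C=1846272/335851 E=4239360/1012661 F=2000511488/428355603 G=1073664/261785] → run B
t=15: vr[C=1846272/335851 E=4239360/1012661 F=2000511488/428355603 G=1073664/261785] → run G
t=16: vr[C=1846272/335851 E=4239360/1012661 F=2000511488/428355603 G=1400576/261785] → run E
t=17: vr[C=1846272/335851 F=2000511488/428355603 G=1400576/261785] → run F
t=18: vr[C=1846272/335851 F=3037476352/428355603 G=1400576/261785] → run G
t=19: vr[C=1846272/335851 F=3037476352/428355603 G=1727488/261785] → run C
t=20: vr[C=2500096/335851 F=3037476352/428355603 G=1727488/261785] → run G
t=21: vr[C=2500096/335851 F=3037476352/428355603] → run F
t=22: vr[C=2500096/335851 F=1358147072/142785201] → run C
t=23: vr[F=1358147072/142785201] → run F
t=24: vr[F=5111406080/428355603] → run F
t=25: vr[F=6148370944/428355603] → run F
t=26: vr[F=2395111936/142785201] → run F
t=27: (idle)
t=28: (idle)
t=29: (idle)
t=30: (idle)
t=31: (idle)
t=32: (idle)

context switches = 22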